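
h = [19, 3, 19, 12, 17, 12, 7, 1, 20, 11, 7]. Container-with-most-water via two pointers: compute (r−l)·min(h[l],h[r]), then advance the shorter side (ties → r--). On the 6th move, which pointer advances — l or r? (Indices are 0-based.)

l

l=0 r=10: min(19,7)*10=70 best=70 *, r--
l=0 r=9: min(19,11)*9=99 best=99 *, r--
l=0 r=8: min(19,20)*8=152 best=152 *, l++
l=1 r=8: min(3,20)*7=21 best=152, l++
l=2 r=8: min(19,20)*6=114 best=152, l++
l=3 r=8: min(12,20)*5=60 best=152, l++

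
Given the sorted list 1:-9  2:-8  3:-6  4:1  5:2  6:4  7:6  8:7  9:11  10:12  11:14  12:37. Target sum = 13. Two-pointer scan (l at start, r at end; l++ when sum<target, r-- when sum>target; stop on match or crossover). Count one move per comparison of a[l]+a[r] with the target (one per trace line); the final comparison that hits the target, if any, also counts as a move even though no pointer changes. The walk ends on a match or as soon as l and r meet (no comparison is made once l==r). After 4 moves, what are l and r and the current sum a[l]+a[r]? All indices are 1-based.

[1,12] -9+37=28 >13 → r--
[1,11] -9+14=5 <13 → l++
[2,11] -8+14=6 <13 → l++
[3,11] -6+14=8 <13 → l++

l=4, r=11, sum=15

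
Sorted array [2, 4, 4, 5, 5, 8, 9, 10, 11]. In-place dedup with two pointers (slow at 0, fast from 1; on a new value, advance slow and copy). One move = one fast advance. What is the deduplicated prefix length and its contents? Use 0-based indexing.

slow=0 fast=1: a[fast]=4≠a[slow]=2 write a[1]=4, slow++,fast++
slow=1 fast=2: a[fast]=4=a[slow] dup, fast++
slow=1 fast=3: a[fast]=5≠a[slow]=4 write a[2]=5, slow++,fast++
slow=2 fast=4: a[fast]=5=a[slow] dup, fast++
slow=2 fast=5: a[fast]=8≠a[slow]=5 write a[3]=8, slow++,fast++
slow=3 fast=6: a[fast]=9≠a[slow]=8 write a[4]=9, slow++,fast++
slow=4 fast=7: a[fast]=10≠a[slow]=9 write a[5]=10, slow++,fast++
slow=5 fast=8: a[fast]=11≠a[slow]=10 write a[6]=11, slow++,fast++

length 7; prefix = [2, 4, 5, 8, 9, 10, 11]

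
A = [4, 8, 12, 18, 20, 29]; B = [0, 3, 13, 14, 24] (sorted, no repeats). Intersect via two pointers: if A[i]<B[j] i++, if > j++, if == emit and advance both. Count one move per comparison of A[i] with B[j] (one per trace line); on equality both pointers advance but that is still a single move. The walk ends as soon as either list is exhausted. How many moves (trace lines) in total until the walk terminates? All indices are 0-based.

[i=0,j=0] 4>0 → j++
[i=0,j=1] 4>3 → j++
[i=0,j=2] 4<13 → i++
[i=1,j=2] 8<13 → i++
[i=2,j=2] 12<13 → i++
[i=3,j=2] 18>13 → j++
[i=3,j=3] 18>14 → j++
[i=3,j=4] 18<24 → i++
[i=4,j=4] 20<24 → i++
[i=5,j=4] 29>24 → j++

10 moves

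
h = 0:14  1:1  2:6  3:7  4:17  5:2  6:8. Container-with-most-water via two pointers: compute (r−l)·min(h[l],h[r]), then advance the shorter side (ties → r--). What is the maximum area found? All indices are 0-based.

max area = 56

[0,6] min(14,8)*6=48 best=48 * → r--
[0,5] min(14,2)*5=10 best=48 → r--
[0,4] min(14,17)*4=56 best=56 * → l++
[1,4] min(1,17)*3=3 best=56 → l++
[2,4] min(6,17)*2=12 best=56 → l++
[3,4] min(7,17)*1=7 best=56 → l++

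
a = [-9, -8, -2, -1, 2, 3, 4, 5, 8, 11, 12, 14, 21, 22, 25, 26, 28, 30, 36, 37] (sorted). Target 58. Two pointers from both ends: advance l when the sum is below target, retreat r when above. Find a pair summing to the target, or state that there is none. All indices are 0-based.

l=0 r=19: -9+37=28 <58, l++
l=1 r=19: -8+37=29 <58, l++
l=2 r=19: -2+37=35 <58, l++
l=3 r=19: -1+37=36 <58, l++
l=4 r=19: 2+37=39 <58, l++
l=5 r=19: 3+37=40 <58, l++
l=6 r=19: 4+37=41 <58, l++
l=7 r=19: 5+37=42 <58, l++
l=8 r=19: 8+37=45 <58, l++
l=9 r=19: 11+37=48 <58, l++
l=10 r=19: 12+37=49 <58, l++
l=11 r=19: 14+37=51 <58, l++
l=12 r=19: 21+37=58, found

(21, 37)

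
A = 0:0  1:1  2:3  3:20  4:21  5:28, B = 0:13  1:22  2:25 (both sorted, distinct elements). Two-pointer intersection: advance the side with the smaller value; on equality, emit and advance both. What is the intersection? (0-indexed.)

[i=0,j=0] 0<13 → i++
[i=1,j=0] 1<13 → i++
[i=2,j=0] 3<13 → i++
[i=3,j=0] 20>13 → j++
[i=3,j=1] 20<22 → i++
[i=4,j=1] 21<22 → i++
[i=5,j=1] 28>22 → j++
[i=5,j=2] 28>25 → j++

intersection = []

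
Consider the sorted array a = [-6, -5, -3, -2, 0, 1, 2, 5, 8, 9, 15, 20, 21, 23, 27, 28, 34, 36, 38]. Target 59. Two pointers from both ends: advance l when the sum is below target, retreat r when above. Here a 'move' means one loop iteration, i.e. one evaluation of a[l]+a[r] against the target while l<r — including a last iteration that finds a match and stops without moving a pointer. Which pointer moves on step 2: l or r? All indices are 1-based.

[1,19] -6+38=32 <59 → l++
[2,19] -5+38=33 <59 → l++

l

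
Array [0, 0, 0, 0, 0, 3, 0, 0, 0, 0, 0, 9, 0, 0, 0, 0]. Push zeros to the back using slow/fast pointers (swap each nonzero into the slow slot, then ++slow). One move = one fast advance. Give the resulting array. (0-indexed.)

slow=0 fast=0: a[fast]=0, fast++
slow=0 fast=1: a[fast]=0, fast++
slow=0 fast=2: a[fast]=0, fast++
slow=0 fast=3: a[fast]=0, fast++
slow=0 fast=4: a[fast]=0, fast++
slow=0 fast=5: a[fast]=3≠0 swap→a[0]=3, slow++,fast++
slow=1 fast=6: a[fast]=0, fast++
slow=1 fast=7: a[fast]=0, fast++
slow=1 fast=8: a[fast]=0, fast++
slow=1 fast=9: a[fast]=0, fast++
slow=1 fast=10: a[fast]=0, fast++
slow=1 fast=11: a[fast]=9≠0 swap→a[1]=9, slow++,fast++
slow=2 fast=12: a[fast]=0, fast++
slow=2 fast=13: a[fast]=0, fast++
slow=2 fast=14: a[fast]=0, fast++
slow=2 fast=15: a[fast]=0, fast++

[3, 9, 0, 0, 0, 0, 0, 0, 0, 0, 0, 0, 0, 0, 0, 0]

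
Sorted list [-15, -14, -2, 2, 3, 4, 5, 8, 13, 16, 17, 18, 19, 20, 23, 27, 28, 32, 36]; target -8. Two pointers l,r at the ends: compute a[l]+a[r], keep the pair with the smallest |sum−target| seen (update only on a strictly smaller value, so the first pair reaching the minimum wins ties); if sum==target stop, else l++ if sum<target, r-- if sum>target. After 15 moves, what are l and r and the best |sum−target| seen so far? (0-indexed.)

l=0 r=18: -15+36=21 d=29 *, r--
l=0 r=17: -15+32=17 d=25 *, r--
l=0 r=16: -15+28=13 d=21 *, r--
l=0 r=15: -15+27=12 d=20 *, r--
l=0 r=14: -15+23=8 d=16 *, r--
l=0 r=13: -15+20=5 d=13 *, r--
l=0 r=12: -15+19=4 d=12 *, r--
l=0 r=11: -15+18=3 d=11 *, r--
l=0 r=10: -15+17=2 d=10 *, r--
l=0 r=9: -15+16=1 d=9 *, r--
l=0 r=8: -15+13=-2 d=6 *, r--
l=0 r=7: -15+8=-7 d=1 *, r--
l=0 r=6: -15+5=-10 d=2, l++
l=1 r=6: -14+5=-9 d=1, l++
l=2 r=6: -2+5=3 d=11, r--

l=2, r=5, best |Δ|=1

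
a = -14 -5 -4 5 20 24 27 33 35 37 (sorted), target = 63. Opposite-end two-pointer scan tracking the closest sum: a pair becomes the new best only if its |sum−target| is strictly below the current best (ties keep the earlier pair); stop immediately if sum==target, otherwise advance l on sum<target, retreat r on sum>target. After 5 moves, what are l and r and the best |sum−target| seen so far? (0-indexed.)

[0,9] -14+37=23 d=40 * → l++
[1,9] -5+37=32 d=31 * → l++
[2,9] -4+37=33 d=30 * → l++
[3,9] 5+37=42 d=21 * → l++
[4,9] 20+37=57 d=6 * → l++

l=5, r=9, best |Δ|=6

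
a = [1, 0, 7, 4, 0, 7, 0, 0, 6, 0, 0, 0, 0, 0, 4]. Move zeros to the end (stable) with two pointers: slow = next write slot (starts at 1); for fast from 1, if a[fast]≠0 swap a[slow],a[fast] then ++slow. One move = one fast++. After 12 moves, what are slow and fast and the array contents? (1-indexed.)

slow=1 fast=1: a[fast]=1≠0 swap→a[1]=1, slow++,fast++
slow=2 fast=2: a[fast]=0, fast++
slow=2 fast=3: a[fast]=7≠0 swap→a[2]=7, slow++,fast++
slow=3 fast=4: a[fast]=4≠0 swap→a[3]=4, slow++,fast++
slow=4 fast=5: a[fast]=0, fast++
slow=4 fast=6: a[fast]=7≠0 swap→a[4]=7, slow++,fast++
slow=5 fast=7: a[fast]=0, fast++
slow=5 fast=8: a[fast]=0, fast++
slow=5 fast=9: a[fast]=6≠0 swap→a[5]=6, slow++,fast++
slow=6 fast=10: a[fast]=0, fast++
slow=6 fast=11: a[fast]=0, fast++
slow=6 fast=12: a[fast]=0, fast++

slow=6, fast=13, a=[1, 7, 4, 7, 6, 0, 0, 0, 0, 0, 0, 0, 0, 0, 4]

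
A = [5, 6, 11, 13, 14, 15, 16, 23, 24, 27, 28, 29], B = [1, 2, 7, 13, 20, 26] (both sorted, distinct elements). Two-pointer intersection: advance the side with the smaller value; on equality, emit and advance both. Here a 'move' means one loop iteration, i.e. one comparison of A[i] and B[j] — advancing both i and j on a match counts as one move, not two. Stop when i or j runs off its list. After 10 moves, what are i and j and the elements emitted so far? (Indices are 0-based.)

[i=0,j=0] 5>1 → j++
[i=0,j=1] 5>2 → j++
[i=0,j=2] 5<7 → i++
[i=1,j=2] 6<7 → i++
[i=2,j=2] 11>7 → j++
[i=2,j=3] 11<13 → i++
[i=3,j=3] 13==13 emit → i++,j++
[i=4,j=4] 14<20 → i++
[i=5,j=4] 15<20 → i++
[i=6,j=4] 16<20 → i++

i=7, j=4, emitted=[13]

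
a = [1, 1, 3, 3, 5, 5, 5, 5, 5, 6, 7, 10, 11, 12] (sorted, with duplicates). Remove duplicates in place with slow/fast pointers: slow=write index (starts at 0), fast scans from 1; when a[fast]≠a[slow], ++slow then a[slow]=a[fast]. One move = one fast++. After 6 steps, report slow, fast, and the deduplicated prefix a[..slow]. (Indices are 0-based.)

slow=2, fast=7, prefix=[1, 3, 5]

(s=0,f=1) a[fast]=1=a[slow] dup → fast++
(s=0,f=2) a[fast]=3≠a[slow]=1 write a[1]=3 → slow++,fast++
(s=1,f=3) a[fast]=3=a[slow] dup → fast++
(s=1,f=4) a[fast]=5≠a[slow]=3 write a[2]=5 → slow++,fast++
(s=2,f=5) a[fast]=5=a[slow] dup → fast++
(s=2,f=6) a[fast]=5=a[slow] dup → fast++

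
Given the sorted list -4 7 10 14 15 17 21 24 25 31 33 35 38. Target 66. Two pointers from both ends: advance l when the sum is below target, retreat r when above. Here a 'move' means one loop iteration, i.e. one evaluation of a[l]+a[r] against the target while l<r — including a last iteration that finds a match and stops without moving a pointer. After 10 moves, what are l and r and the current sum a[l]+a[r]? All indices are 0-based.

l=0 r=12: -4+38=34 <66, l++
l=1 r=12: 7+38=45 <66, l++
l=2 r=12: 10+38=48 <66, l++
l=3 r=12: 14+38=52 <66, l++
l=4 r=12: 15+38=53 <66, l++
l=5 r=12: 17+38=55 <66, l++
l=6 r=12: 21+38=59 <66, l++
l=7 r=12: 24+38=62 <66, l++
l=8 r=12: 25+38=63 <66, l++
l=9 r=12: 31+38=69 >66, r--

l=9, r=11, sum=66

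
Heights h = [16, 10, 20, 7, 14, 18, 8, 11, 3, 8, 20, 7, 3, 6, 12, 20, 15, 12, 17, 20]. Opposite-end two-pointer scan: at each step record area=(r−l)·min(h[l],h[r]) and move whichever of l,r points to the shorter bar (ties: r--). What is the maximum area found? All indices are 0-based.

max area = 340

[0,19] min(16,20)*19=304 best=304 * → l++
[1,19] min(10,20)*18=180 best=304 → l++
[2,19] min(20,20)*17=340 best=340 * → r--
[2,18] min(20,17)*16=272 best=340 → r--
[2,17] min(20,12)*15=180 best=340 → r--
[2,16] min(20,15)*14=210 best=340 → r--
[2,15] min(20,20)*13=260 best=340 → r--
[2,14] min(20,12)*12=144 best=340 → r--
[2,13] min(20,6)*11=66 best=340 → r--
[2,12] min(20,3)*10=30 best=340 → r--
[2,11] min(20,7)*9=63 best=340 → r--
[2,10] min(20,20)*8=160 best=340 → r--
[2,9] min(20,8)*7=56 best=340 → r--
[2,8] min(20,3)*6=18 best=340 → r--
[2,7] min(20,11)*5=55 best=340 → r--
[2,6] min(20,8)*4=32 best=340 → r--
[2,5] min(20,18)*3=54 best=340 → r--
[2,4] min(20,14)*2=28 best=340 → r--
[2,3] min(20,7)*1=7 best=340 → r--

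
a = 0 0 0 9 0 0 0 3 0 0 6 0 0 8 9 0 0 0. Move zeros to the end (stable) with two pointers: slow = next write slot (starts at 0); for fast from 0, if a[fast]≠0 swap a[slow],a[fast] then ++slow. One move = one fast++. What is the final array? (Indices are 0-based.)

[9, 3, 6, 8, 9, 0, 0, 0, 0, 0, 0, 0, 0, 0, 0, 0, 0, 0]

(s=0,f=0) a[fast]=0 → fast++
(s=0,f=1) a[fast]=0 → fast++
(s=0,f=2) a[fast]=0 → fast++
(s=0,f=3) a[fast]=9≠0 swap→a[0]=9 → slow++,fast++
(s=1,f=4) a[fast]=0 → fast++
(s=1,f=5) a[fast]=0 → fast++
(s=1,f=6) a[fast]=0 → fast++
(s=1,f=7) a[fast]=3≠0 swap→a[1]=3 → slow++,fast++
(s=2,f=8) a[fast]=0 → fast++
(s=2,f=9) a[fast]=0 → fast++
(s=2,f=10) a[fast]=6≠0 swap→a[2]=6 → slow++,fast++
(s=3,f=11) a[fast]=0 → fast++
(s=3,f=12) a[fast]=0 → fast++
(s=3,f=13) a[fast]=8≠0 swap→a[3]=8 → slow++,fast++
(s=4,f=14) a[fast]=9≠0 swap→a[4]=9 → slow++,fast++
(s=5,f=15) a[fast]=0 → fast++
(s=5,f=16) a[fast]=0 → fast++
(s=5,f=17) a[fast]=0 → fast++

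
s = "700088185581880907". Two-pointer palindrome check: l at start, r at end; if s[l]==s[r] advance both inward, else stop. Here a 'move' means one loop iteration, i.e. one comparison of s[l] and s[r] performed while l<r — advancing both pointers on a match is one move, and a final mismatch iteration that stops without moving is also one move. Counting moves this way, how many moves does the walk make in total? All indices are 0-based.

l=0 r=17: '7'=='7', l++,r--
l=1 r=16: '0'=='0', l++,r--
l=2 r=15: '0'!='9', stop

3 moves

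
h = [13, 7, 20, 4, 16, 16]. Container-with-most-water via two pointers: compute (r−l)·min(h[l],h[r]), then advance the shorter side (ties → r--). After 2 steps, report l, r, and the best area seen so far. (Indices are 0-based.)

l=2, r=5, best area=65

l=0 r=5: min(13,16)*5=65 best=65 *, l++
l=1 r=5: min(7,16)*4=28 best=65, l++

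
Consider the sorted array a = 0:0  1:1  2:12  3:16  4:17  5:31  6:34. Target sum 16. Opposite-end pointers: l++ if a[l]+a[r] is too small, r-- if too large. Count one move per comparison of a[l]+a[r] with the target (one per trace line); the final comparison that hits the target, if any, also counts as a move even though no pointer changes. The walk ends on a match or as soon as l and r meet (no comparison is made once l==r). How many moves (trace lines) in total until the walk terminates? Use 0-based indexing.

[0,6] 0+34=34 >16 → r--
[0,5] 0+31=31 >16 → r--
[0,4] 0+17=17 >16 → r--
[0,3] 0+16=16 → found

4 moves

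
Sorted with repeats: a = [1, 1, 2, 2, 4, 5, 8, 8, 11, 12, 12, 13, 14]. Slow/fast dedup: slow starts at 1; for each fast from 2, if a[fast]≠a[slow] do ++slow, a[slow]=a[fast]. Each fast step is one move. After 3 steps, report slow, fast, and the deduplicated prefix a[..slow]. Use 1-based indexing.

(s=1,f=2) a[fast]=1=a[slow] dup → fast++
(s=1,f=3) a[fast]=2≠a[slow]=1 write a[2]=2 → slow++,fast++
(s=2,f=4) a[fast]=2=a[slow] dup → fast++

slow=2, fast=5, prefix=[1, 2]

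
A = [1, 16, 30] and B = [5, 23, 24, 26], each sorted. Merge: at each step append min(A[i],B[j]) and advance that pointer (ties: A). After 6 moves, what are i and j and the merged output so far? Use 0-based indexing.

[i=0,j=0] A[i]=1<=B[j]=5 take 1 → i++
[i=1,j=0] A[i]=16>B[j]=5 take 5 → j++
[i=1,j=1] A[i]=16<=B[j]=23 take 16 → i++
[i=2,j=1] A[i]=30>B[j]=23 take 23 → j++
[i=2,j=2] A[i]=30>B[j]=24 take 24 → j++
[i=2,j=3] A[i]=30>B[j]=26 take 26 → j++

i=2, j=4, merged so far=[1, 5, 16, 23, 24, 26]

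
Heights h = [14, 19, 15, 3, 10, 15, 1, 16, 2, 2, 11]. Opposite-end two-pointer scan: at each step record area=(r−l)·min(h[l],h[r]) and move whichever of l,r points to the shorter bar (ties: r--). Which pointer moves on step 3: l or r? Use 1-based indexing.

l=1 r=11: min(14,11)*10=110 best=110 *, r--
l=1 r=10: min(14,2)*9=18 best=110, r--
l=1 r=9: min(14,2)*8=16 best=110, r--

r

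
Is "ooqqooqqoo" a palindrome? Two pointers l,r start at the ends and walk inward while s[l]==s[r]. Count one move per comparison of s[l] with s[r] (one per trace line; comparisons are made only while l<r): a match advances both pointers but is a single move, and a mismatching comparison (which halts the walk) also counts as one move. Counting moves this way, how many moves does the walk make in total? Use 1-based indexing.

[1,10] 'o'=='o' → l++,r--
[2,9] 'o'=='o' → l++,r--
[3,8] 'q'=='q' → l++,r--
[4,7] 'q'=='q' → l++,r--
[5,6] 'o'=='o' → l++,r--

5 moves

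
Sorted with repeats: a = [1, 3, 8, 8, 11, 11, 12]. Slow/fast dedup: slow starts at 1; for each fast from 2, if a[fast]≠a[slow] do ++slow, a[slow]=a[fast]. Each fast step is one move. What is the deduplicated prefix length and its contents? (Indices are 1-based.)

slow=1 fast=2: a[fast]=3≠a[slow]=1 write a[2]=3, slow++,fast++
slow=2 fast=3: a[fast]=8≠a[slow]=3 write a[3]=8, slow++,fast++
slow=3 fast=4: a[fast]=8=a[slow] dup, fast++
slow=3 fast=5: a[fast]=11≠a[slow]=8 write a[4]=11, slow++,fast++
slow=4 fast=6: a[fast]=11=a[slow] dup, fast++
slow=4 fast=7: a[fast]=12≠a[slow]=11 write a[5]=12, slow++,fast++

length 5; prefix = [1, 3, 8, 11, 12]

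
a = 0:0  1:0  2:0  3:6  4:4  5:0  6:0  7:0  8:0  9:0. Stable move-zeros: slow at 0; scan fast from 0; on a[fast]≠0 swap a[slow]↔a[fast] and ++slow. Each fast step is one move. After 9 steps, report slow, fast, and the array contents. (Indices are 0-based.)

slow=2, fast=9, a=[6, 4, 0, 0, 0, 0, 0, 0, 0, 0]

(s=0,f=0) a[fast]=0 → fast++
(s=0,f=1) a[fast]=0 → fast++
(s=0,f=2) a[fast]=0 → fast++
(s=0,f=3) a[fast]=6≠0 swap→a[0]=6 → slow++,fast++
(s=1,f=4) a[fast]=4≠0 swap→a[1]=4 → slow++,fast++
(s=2,f=5) a[fast]=0 → fast++
(s=2,f=6) a[fast]=0 → fast++
(s=2,f=7) a[fast]=0 → fast++
(s=2,f=8) a[fast]=0 → fast++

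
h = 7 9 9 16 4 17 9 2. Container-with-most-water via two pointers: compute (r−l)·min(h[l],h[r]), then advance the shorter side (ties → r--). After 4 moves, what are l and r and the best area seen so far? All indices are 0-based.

l=2, r=5, best area=45

[0,7] min(7,2)*7=14 best=14 * → r--
[0,6] min(7,9)*6=42 best=42 * → l++
[1,6] min(9,9)*5=45 best=45 * → r--
[1,5] min(9,17)*4=36 best=45 → l++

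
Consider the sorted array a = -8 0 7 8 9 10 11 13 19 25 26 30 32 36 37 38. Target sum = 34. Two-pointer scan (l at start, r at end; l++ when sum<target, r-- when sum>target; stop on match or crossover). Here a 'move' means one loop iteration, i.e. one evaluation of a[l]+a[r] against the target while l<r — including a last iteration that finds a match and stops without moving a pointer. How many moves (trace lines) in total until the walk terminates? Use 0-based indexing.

[0,15] -8+38=30 <34 → l++
[1,15] 0+38=38 >34 → r--
[1,14] 0+37=37 >34 → r--
[1,13] 0+36=36 >34 → r--
[1,12] 0+32=32 <34 → l++
[2,12] 7+32=39 >34 → r--
[2,11] 7+30=37 >34 → r--
[2,10] 7+26=33 <34 → l++
[3,10] 8+26=34 → found

9 moves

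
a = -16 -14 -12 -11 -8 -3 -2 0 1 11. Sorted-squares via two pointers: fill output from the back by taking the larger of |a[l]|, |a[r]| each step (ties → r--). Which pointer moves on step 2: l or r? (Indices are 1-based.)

[1,10] |-16|>|11| out[10]=256 → l++
[2,10] |-14|>|11| out[9]=196 → l++

l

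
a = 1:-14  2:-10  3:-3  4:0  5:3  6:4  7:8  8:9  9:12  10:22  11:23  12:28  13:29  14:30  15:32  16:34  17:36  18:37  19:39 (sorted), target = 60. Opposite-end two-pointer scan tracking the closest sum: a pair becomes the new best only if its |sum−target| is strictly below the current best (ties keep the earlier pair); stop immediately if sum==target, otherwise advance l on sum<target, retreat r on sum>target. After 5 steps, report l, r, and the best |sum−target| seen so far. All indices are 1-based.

l=1 r=19: -14+39=25 d=35 *, l++
l=2 r=19: -10+39=29 d=31 *, l++
l=3 r=19: -3+39=36 d=24 *, l++
l=4 r=19: 0+39=39 d=21 *, l++
l=5 r=19: 3+39=42 d=18 *, l++

l=6, r=19, best |Δ|=18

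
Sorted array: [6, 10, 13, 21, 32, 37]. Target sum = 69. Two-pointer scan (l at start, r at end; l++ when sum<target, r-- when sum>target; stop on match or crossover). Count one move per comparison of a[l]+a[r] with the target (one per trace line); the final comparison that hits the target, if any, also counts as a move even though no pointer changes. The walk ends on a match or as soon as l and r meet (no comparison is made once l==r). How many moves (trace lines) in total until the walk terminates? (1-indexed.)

5 moves

[1,6] 6+37=43 <69 → l++
[2,6] 10+37=47 <69 → l++
[3,6] 13+37=50 <69 → l++
[4,6] 21+37=58 <69 → l++
[5,6] 32+37=69 → found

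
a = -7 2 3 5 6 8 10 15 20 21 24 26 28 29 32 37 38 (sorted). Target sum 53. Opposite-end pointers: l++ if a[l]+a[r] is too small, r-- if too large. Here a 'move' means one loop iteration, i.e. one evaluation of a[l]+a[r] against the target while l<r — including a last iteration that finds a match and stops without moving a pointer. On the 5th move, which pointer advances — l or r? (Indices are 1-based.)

l

l=1 r=17: -7+38=31 <53, l++
l=2 r=17: 2+38=40 <53, l++
l=3 r=17: 3+38=41 <53, l++
l=4 r=17: 5+38=43 <53, l++
l=5 r=17: 6+38=44 <53, l++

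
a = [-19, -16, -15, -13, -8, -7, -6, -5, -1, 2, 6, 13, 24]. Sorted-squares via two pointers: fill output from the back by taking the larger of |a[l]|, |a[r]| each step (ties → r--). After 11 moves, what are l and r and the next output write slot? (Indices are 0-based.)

l=8, r=9, next write slot=1

[0,12] |-19|<=|24| out[12]=576 → r--
[0,11] |-19|>|13| out[11]=361 → l++
[1,11] |-16|>|13| out[10]=256 → l++
[2,11] |-15|>|13| out[9]=225 → l++
[3,11] |-13|<=|13| out[8]=169 → r--
[3,10] |-13|>|6| out[7]=169 → l++
[4,10] |-8|>|6| out[6]=64 → l++
[5,10] |-7|>|6| out[5]=49 → l++
[6,10] |-6|<=|6| out[4]=36 → r--
[6,9] |-6|>|2| out[3]=36 → l++
[7,9] |-5|>|2| out[2]=25 → l++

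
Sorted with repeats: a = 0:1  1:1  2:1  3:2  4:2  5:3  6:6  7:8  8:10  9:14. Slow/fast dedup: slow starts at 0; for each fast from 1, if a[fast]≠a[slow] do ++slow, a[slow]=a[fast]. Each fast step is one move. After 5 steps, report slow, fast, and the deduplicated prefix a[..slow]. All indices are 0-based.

slow=0 fast=1: a[fast]=1=a[slow] dup, fast++
slow=0 fast=2: a[fast]=1=a[slow] dup, fast++
slow=0 fast=3: a[fast]=2≠a[slow]=1 write a[1]=2, slow++,fast++
slow=1 fast=4: a[fast]=2=a[slow] dup, fast++
slow=1 fast=5: a[fast]=3≠a[slow]=2 write a[2]=3, slow++,fast++

slow=2, fast=6, prefix=[1, 2, 3]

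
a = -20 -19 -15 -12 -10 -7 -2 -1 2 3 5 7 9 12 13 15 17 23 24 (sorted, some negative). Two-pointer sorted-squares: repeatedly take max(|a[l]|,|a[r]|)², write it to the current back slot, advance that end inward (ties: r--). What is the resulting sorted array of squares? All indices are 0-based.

[1, 4, 4, 9, 25, 49, 49, 81, 100, 144, 144, 169, 225, 225, 289, 361, 400, 529, 576]

l=0 r=18: |-20|<=|24| out[18]=576, r--
l=0 r=17: |-20|<=|23| out[17]=529, r--
l=0 r=16: |-20|>|17| out[16]=400, l++
l=1 r=16: |-19|>|17| out[15]=361, l++
l=2 r=16: |-15|<=|17| out[14]=289, r--
l=2 r=15: |-15|<=|15| out[13]=225, r--
l=2 r=14: |-15|>|13| out[12]=225, l++
l=3 r=14: |-12|<=|13| out[11]=169, r--
l=3 r=13: |-12|<=|12| out[10]=144, r--
l=3 r=12: |-12|>|9| out[9]=144, l++
l=4 r=12: |-10|>|9| out[8]=100, l++
l=5 r=12: |-7|<=|9| out[7]=81, r--
l=5 r=11: |-7|<=|7| out[6]=49, r--
l=5 r=10: |-7|>|5| out[5]=49, l++
l=6 r=10: |-2|<=|5| out[4]=25, r--
l=6 r=9: |-2|<=|3| out[3]=9, r--
l=6 r=8: |-2|<=|2| out[2]=4, r--
l=6 r=7: |-2|>|-1| out[1]=4, l++
l=7 r=7: |-1|<=|-1| out[0]=1, r--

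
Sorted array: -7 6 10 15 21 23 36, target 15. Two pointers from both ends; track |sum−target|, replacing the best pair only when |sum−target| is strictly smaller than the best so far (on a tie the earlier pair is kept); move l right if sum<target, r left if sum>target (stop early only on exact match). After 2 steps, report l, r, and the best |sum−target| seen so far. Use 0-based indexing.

l=0, r=4, best |Δ|=1

[0,6] -7+36=29 d=14 * → r--
[0,5] -7+23=16 d=1 * → r--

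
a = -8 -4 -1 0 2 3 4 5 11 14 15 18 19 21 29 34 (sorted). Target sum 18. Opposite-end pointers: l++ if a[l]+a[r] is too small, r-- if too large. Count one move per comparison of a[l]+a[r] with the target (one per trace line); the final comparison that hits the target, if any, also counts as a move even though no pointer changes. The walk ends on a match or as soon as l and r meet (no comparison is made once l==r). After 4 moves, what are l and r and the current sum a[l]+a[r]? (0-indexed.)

l=2, r=13, sum=20

[0,15] -8+34=26 >18 → r--
[0,14] -8+29=21 >18 → r--
[0,13] -8+21=13 <18 → l++
[1,13] -4+21=17 <18 → l++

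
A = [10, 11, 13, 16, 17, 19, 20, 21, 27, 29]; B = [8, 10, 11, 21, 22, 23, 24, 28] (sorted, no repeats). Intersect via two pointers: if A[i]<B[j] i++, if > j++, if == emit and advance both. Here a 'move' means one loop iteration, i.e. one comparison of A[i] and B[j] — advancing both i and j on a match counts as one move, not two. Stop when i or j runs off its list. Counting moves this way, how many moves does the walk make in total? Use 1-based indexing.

[i=1,j=1] 10>8 → j++
[i=1,j=2] 10==10 emit → i++,j++
[i=2,j=3] 11==11 emit → i++,j++
[i=3,j=4] 13<21 → i++
[i=4,j=4] 16<21 → i++
[i=5,j=4] 17<21 → i++
[i=6,j=4] 19<21 → i++
[i=7,j=4] 20<21 → i++
[i=8,j=4] 21==21 emit → i++,j++
[i=9,j=5] 27>22 → j++
[i=9,j=6] 27>23 → j++
[i=9,j=7] 27>24 → j++
[i=9,j=8] 27<28 → i++
[i=10,j=8] 29>28 → j++

14 moves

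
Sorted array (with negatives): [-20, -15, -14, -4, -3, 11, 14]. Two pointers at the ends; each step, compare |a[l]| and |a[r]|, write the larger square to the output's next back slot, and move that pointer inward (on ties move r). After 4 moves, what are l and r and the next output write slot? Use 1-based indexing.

[1,7] |-20|>|14| out[7]=400 → l++
[2,7] |-15|>|14| out[6]=225 → l++
[3,7] |-14|<=|14| out[5]=196 → r--
[3,6] |-14|>|11| out[4]=196 → l++

l=4, r=6, next write slot=3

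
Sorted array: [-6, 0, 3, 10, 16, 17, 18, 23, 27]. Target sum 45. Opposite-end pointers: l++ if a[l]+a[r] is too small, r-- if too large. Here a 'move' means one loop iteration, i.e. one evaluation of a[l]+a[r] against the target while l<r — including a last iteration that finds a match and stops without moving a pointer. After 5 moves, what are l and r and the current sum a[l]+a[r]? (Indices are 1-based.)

[1,9] -6+27=21 <45 → l++
[2,9] 0+27=27 <45 → l++
[3,9] 3+27=30 <45 → l++
[4,9] 10+27=37 <45 → l++
[5,9] 16+27=43 <45 → l++

l=6, r=9, sum=44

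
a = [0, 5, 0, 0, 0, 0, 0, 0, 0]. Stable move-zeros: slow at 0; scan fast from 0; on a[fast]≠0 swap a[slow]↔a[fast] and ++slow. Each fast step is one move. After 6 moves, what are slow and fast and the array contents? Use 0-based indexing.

slow=1, fast=6, a=[5, 0, 0, 0, 0, 0, 0, 0, 0]

slow=0 fast=0: a[fast]=0, fast++
slow=0 fast=1: a[fast]=5≠0 swap→a[0]=5, slow++,fast++
slow=1 fast=2: a[fast]=0, fast++
slow=1 fast=3: a[fast]=0, fast++
slow=1 fast=4: a[fast]=0, fast++
slow=1 fast=5: a[fast]=0, fast++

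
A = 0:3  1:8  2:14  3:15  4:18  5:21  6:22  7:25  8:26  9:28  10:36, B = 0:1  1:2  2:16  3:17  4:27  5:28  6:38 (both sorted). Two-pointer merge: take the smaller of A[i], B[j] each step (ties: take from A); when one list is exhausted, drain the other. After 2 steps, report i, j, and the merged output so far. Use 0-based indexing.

i=0 j=0: A[i]=3>B[j]=1 take 1, j++
i=0 j=1: A[i]=3>B[j]=2 take 2, j++

i=0, j=2, merged so far=[1, 2]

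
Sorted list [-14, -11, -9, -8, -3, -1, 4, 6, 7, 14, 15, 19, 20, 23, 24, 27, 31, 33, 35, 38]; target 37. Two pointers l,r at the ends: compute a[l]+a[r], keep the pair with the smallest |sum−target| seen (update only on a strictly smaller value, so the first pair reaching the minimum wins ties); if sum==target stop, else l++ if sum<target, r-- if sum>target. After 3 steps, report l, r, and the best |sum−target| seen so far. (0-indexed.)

[0,19] -14+38=24 d=13 * → l++
[1,19] -11+38=27 d=10 * → l++
[2,19] -9+38=29 d=8 * → l++

l=3, r=19, best |Δ|=8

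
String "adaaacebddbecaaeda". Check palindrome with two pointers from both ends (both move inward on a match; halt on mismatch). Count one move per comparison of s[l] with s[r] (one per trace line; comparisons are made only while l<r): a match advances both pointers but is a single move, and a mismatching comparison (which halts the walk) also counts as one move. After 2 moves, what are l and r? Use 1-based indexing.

l=3, r=16

l=1 r=18: 'a'=='a', l++,r--
l=2 r=17: 'd'=='d', l++,r--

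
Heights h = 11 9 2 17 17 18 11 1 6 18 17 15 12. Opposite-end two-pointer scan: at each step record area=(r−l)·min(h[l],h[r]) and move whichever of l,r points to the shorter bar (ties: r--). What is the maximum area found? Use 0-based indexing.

max area = 132

l=0 r=12: min(11,12)*12=132 best=132 *, l++
l=1 r=12: min(9,12)*11=99 best=132, l++
l=2 r=12: min(2,12)*10=20 best=132, l++
l=3 r=12: min(17,12)*9=108 best=132, r--
l=3 r=11: min(17,15)*8=120 best=132, r--
l=3 r=10: min(17,17)*7=119 best=132, r--
l=3 r=9: min(17,18)*6=102 best=132, l++
l=4 r=9: min(17,18)*5=85 best=132, l++
l=5 r=9: min(18,18)*4=72 best=132, r--
l=5 r=8: min(18,6)*3=18 best=132, r--
l=5 r=7: min(18,1)*2=2 best=132, r--
l=5 r=6: min(18,11)*1=11 best=132, r--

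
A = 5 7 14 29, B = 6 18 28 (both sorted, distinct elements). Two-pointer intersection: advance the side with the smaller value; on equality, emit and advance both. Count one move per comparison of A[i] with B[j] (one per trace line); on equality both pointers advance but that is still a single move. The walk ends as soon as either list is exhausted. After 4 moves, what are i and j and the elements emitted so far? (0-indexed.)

i=3, j=1, emitted=[]

[i=0,j=0] 5<6 → i++
[i=1,j=0] 7>6 → j++
[i=1,j=1] 7<18 → i++
[i=2,j=1] 14<18 → i++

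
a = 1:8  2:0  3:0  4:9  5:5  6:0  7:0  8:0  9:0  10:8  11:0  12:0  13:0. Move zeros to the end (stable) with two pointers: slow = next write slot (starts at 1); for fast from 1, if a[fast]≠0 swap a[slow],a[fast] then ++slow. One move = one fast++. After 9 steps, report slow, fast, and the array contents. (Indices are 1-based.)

slow=4, fast=10, a=[8, 9, 5, 0, 0, 0, 0, 0, 0, 8, 0, 0, 0]

slow=1 fast=1: a[fast]=8≠0 swap→a[1]=8, slow++,fast++
slow=2 fast=2: a[fast]=0, fast++
slow=2 fast=3: a[fast]=0, fast++
slow=2 fast=4: a[fast]=9≠0 swap→a[2]=9, slow++,fast++
slow=3 fast=5: a[fast]=5≠0 swap→a[3]=5, slow++,fast++
slow=4 fast=6: a[fast]=0, fast++
slow=4 fast=7: a[fast]=0, fast++
slow=4 fast=8: a[fast]=0, fast++
slow=4 fast=9: a[fast]=0, fast++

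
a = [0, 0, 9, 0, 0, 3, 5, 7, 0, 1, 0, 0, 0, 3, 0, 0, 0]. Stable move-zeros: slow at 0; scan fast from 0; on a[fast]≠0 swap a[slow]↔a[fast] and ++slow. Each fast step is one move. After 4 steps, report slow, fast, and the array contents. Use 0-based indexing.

slow=0 fast=0: a[fast]=0, fast++
slow=0 fast=1: a[fast]=0, fast++
slow=0 fast=2: a[fast]=9≠0 swap→a[0]=9, slow++,fast++
slow=1 fast=3: a[fast]=0, fast++

slow=1, fast=4, a=[9, 0, 0, 0, 0, 3, 5, 7, 0, 1, 0, 0, 0, 3, 0, 0, 0]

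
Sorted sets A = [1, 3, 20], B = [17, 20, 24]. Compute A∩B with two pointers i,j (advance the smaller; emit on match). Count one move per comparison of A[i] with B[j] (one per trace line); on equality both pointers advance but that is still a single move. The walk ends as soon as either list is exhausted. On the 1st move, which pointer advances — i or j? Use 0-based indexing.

i

i=0 j=0: 1<17, i++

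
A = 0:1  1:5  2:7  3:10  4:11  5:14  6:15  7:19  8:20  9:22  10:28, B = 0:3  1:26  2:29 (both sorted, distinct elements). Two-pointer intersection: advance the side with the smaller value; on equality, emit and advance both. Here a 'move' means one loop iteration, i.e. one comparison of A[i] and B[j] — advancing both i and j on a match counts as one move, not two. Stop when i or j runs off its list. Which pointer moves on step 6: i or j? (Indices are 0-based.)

i=0 j=0: 1<3, i++
i=1 j=0: 5>3, j++
i=1 j=1: 5<26, i++
i=2 j=1: 7<26, i++
i=3 j=1: 10<26, i++
i=4 j=1: 11<26, i++

i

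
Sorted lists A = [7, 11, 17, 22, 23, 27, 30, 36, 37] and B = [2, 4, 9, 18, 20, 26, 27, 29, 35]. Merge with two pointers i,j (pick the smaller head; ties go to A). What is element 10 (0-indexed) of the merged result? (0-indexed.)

merged[10] = 26

[i=0,j=0] A[i]=7>B[j]=2 take 2 → j++
[i=0,j=1] A[i]=7>B[j]=4 take 4 → j++
[i=0,j=2] A[i]=7<=B[j]=9 take 7 → i++
[i=1,j=2] A[i]=11>B[j]=9 take 9 → j++
[i=1,j=3] A[i]=11<=B[j]=18 take 11 → i++
[i=2,j=3] A[i]=17<=B[j]=18 take 17 → i++
[i=3,j=3] A[i]=22>B[j]=18 take 18 → j++
[i=3,j=4] A[i]=22>B[j]=20 take 20 → j++
[i=3,j=5] A[i]=22<=B[j]=26 take 22 → i++
[i=4,j=5] A[i]=23<=B[j]=26 take 23 → i++
[i=5,j=5] A[i]=27>B[j]=26 take 26 → j++
[i=5,j=6] A[i]=27<=B[j]=27 take 27 → i++
[i=6,j=6] A[i]=30>B[j]=27 take 27 → j++
[i=6,j=7] A[i]=30>B[j]=29 take 29 → j++
[i=6,j=8] A[i]=30<=B[j]=35 take 30 → i++
[i=7,j=8] A[i]=36>B[j]=35 take 35 → j++
[i=7,j=9] B done, take A[i]=36 → i++
[i=8,j=9] B done, take A[i]=37 → i++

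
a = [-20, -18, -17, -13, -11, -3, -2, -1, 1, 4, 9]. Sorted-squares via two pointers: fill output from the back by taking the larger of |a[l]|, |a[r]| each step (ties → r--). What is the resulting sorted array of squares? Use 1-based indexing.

[1,11] |-20|>|9| out[11]=400 → l++
[2,11] |-18|>|9| out[10]=324 → l++
[3,11] |-17|>|9| out[9]=289 → l++
[4,11] |-13|>|9| out[8]=169 → l++
[5,11] |-11|>|9| out[7]=121 → l++
[6,11] |-3|<=|9| out[6]=81 → r--
[6,10] |-3|<=|4| out[5]=16 → r--
[6,9] |-3|>|1| out[4]=9 → l++
[7,9] |-2|>|1| out[3]=4 → l++
[8,9] |-1|<=|1| out[2]=1 → r--
[8,8] |-1|<=|-1| out[1]=1 → r--

[1, 1, 4, 9, 16, 81, 121, 169, 289, 324, 400]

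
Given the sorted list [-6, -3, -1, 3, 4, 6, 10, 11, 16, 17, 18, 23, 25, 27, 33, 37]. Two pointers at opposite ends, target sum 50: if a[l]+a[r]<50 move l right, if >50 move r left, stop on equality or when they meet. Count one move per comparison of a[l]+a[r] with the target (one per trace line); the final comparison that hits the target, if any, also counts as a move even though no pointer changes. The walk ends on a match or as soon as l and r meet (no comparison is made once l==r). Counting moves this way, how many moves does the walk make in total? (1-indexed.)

11 moves

[1,16] -6+37=31 <50 → l++
[2,16] -3+37=34 <50 → l++
[3,16] -1+37=36 <50 → l++
[4,16] 3+37=40 <50 → l++
[5,16] 4+37=41 <50 → l++
[6,16] 6+37=43 <50 → l++
[7,16] 10+37=47 <50 → l++
[8,16] 11+37=48 <50 → l++
[9,16] 16+37=53 >50 → r--
[9,15] 16+33=49 <50 → l++
[10,15] 17+33=50 → found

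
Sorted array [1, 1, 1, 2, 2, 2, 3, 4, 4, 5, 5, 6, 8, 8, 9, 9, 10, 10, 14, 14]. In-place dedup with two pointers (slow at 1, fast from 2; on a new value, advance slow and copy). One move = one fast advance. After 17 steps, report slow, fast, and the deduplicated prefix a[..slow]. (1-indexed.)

slow=9, fast=19, prefix=[1, 2, 3, 4, 5, 6, 8, 9, 10]

(s=1,f=2) a[fast]=1=a[slow] dup → fast++
(s=1,f=3) a[fast]=1=a[slow] dup → fast++
(s=1,f=4) a[fast]=2≠a[slow]=1 write a[2]=2 → slow++,fast++
(s=2,f=5) a[fast]=2=a[slow] dup → fast++
(s=2,f=6) a[fast]=2=a[slow] dup → fast++
(s=2,f=7) a[fast]=3≠a[slow]=2 write a[3]=3 → slow++,fast++
(s=3,f=8) a[fast]=4≠a[slow]=3 write a[4]=4 → slow++,fast++
(s=4,f=9) a[fast]=4=a[slow] dup → fast++
(s=4,f=10) a[fast]=5≠a[slow]=4 write a[5]=5 → slow++,fast++
(s=5,f=11) a[fast]=5=a[slow] dup → fast++
(s=5,f=12) a[fast]=6≠a[slow]=5 write a[6]=6 → slow++,fast++
(s=6,f=13) a[fast]=8≠a[slow]=6 write a[7]=8 → slow++,fast++
(s=7,f=14) a[fast]=8=a[slow] dup → fast++
(s=7,f=15) a[fast]=9≠a[slow]=8 write a[8]=9 → slow++,fast++
(s=8,f=16) a[fast]=9=a[slow] dup → fast++
(s=8,f=17) a[fast]=10≠a[slow]=9 write a[9]=10 → slow++,fast++
(s=9,f=18) a[fast]=10=a[slow] dup → fast++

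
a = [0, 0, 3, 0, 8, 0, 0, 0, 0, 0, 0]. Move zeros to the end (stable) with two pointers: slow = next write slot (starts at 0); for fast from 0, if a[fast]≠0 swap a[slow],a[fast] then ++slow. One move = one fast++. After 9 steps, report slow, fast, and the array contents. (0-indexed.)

slow=2, fast=9, a=[3, 8, 0, 0, 0, 0, 0, 0, 0, 0, 0]

(s=0,f=0) a[fast]=0 → fast++
(s=0,f=1) a[fast]=0 → fast++
(s=0,f=2) a[fast]=3≠0 swap→a[0]=3 → slow++,fast++
(s=1,f=3) a[fast]=0 → fast++
(s=1,f=4) a[fast]=8≠0 swap→a[1]=8 → slow++,fast++
(s=2,f=5) a[fast]=0 → fast++
(s=2,f=6) a[fast]=0 → fast++
(s=2,f=7) a[fast]=0 → fast++
(s=2,f=8) a[fast]=0 → fast++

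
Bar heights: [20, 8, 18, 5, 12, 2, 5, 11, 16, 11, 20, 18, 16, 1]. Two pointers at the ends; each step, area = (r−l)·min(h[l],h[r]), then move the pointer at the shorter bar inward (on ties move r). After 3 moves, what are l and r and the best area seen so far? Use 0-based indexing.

l=0, r=10, best area=198

[0,13] min(20,1)*13=13 best=13 * → r--
[0,12] min(20,16)*12=192 best=192 * → r--
[0,11] min(20,18)*11=198 best=198 * → r--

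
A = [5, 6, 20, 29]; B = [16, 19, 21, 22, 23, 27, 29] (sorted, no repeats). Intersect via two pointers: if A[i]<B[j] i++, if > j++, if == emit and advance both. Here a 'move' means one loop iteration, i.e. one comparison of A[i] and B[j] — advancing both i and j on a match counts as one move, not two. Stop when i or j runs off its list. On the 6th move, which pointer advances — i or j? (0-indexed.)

i=0 j=0: 5<16, i++
i=1 j=0: 6<16, i++
i=2 j=0: 20>16, j++
i=2 j=1: 20>19, j++
i=2 j=2: 20<21, i++
i=3 j=2: 29>21, j++

j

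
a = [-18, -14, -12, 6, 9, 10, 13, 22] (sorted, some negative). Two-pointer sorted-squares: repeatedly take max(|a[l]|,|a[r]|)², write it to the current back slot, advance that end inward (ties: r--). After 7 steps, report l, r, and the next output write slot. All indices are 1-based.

l=4, r=4, next write slot=1

l=1 r=8: |-18|<=|22| out[8]=484, r--
l=1 r=7: |-18|>|13| out[7]=324, l++
l=2 r=7: |-14|>|13| out[6]=196, l++
l=3 r=7: |-12|<=|13| out[5]=169, r--
l=3 r=6: |-12|>|10| out[4]=144, l++
l=4 r=6: |6|<=|10| out[3]=100, r--
l=4 r=5: |6|<=|9| out[2]=81, r--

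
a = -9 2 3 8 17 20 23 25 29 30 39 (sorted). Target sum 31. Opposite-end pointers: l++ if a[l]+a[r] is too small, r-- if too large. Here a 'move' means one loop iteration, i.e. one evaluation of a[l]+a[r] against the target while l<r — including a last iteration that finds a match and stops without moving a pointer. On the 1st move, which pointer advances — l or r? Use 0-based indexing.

l=0 r=10: -9+39=30 <31, l++

l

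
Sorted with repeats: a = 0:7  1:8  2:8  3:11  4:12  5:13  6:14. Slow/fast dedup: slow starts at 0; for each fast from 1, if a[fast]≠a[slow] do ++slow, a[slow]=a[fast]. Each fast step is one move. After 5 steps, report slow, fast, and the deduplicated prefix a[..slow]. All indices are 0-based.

slow=4, fast=6, prefix=[7, 8, 11, 12, 13]

slow=0 fast=1: a[fast]=8≠a[slow]=7 write a[1]=8, slow++,fast++
slow=1 fast=2: a[fast]=8=a[slow] dup, fast++
slow=1 fast=3: a[fast]=11≠a[slow]=8 write a[2]=11, slow++,fast++
slow=2 fast=4: a[fast]=12≠a[slow]=11 write a[3]=12, slow++,fast++
slow=3 fast=5: a[fast]=13≠a[slow]=12 write a[4]=13, slow++,fast++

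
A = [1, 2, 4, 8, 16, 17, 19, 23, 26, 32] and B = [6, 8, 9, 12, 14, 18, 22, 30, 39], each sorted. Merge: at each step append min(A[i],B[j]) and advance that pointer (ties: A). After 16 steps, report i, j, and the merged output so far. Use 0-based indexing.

i=9, j=7, merged so far=[1, 2, 4, 6, 8, 8, 9, 12, 14, 16, 17, 18, 19, 22, 23, 26]

[i=0,j=0] A[i]=1<=B[j]=6 take 1 → i++
[i=1,j=0] A[i]=2<=B[j]=6 take 2 → i++
[i=2,j=0] A[i]=4<=B[j]=6 take 4 → i++
[i=3,j=0] A[i]=8>B[j]=6 take 6 → j++
[i=3,j=1] A[i]=8<=B[j]=8 take 8 → i++
[i=4,j=1] A[i]=16>B[j]=8 take 8 → j++
[i=4,j=2] A[i]=16>B[j]=9 take 9 → j++
[i=4,j=3] A[i]=16>B[j]=12 take 12 → j++
[i=4,j=4] A[i]=16>B[j]=14 take 14 → j++
[i=4,j=5] A[i]=16<=B[j]=18 take 16 → i++
[i=5,j=5] A[i]=17<=B[j]=18 take 17 → i++
[i=6,j=5] A[i]=19>B[j]=18 take 18 → j++
[i=6,j=6] A[i]=19<=B[j]=22 take 19 → i++
[i=7,j=6] A[i]=23>B[j]=22 take 22 → j++
[i=7,j=7] A[i]=23<=B[j]=30 take 23 → i++
[i=8,j=7] A[i]=26<=B[j]=30 take 26 → i++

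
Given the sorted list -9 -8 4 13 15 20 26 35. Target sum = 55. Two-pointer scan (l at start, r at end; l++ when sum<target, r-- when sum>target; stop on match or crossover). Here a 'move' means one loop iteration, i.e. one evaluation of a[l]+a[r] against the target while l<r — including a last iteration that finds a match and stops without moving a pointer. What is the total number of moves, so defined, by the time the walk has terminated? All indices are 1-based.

6 moves

[1,8] -9+35=26 <55 → l++
[2,8] -8+35=27 <55 → l++
[3,8] 4+35=39 <55 → l++
[4,8] 13+35=48 <55 → l++
[5,8] 15+35=50 <55 → l++
[6,8] 20+35=55 → found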